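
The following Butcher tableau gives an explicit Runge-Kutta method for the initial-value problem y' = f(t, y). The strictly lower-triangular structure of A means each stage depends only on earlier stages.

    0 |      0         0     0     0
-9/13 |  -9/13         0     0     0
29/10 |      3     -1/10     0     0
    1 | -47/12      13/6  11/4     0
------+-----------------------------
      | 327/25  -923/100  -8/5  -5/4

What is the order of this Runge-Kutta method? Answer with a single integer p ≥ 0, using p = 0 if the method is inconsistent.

2

b = (327/25, -923/100, -8/5, -5/4)
c = (0, -9/13, 29/10, 1)
Ac = (0, 0, 9/130, 259/40)
Σ b_i: 327/25·1 + (-923/100)·1 + (-8/5)·1 + (-5/4)·1 = 1 ✓
b·c: (-923/100)·(-9/13) + (-8/5)·29/10 + (-5/4)·1 = 1/2 ✓
b·c²: (-923/100)·81/169 + (-8/5)·841/100 + (-5/4)·1 = -31086/1625 ≠ 1/3 ⇒ order 2.
b·Ac: (-8/5)·9/130 + (-5/4)·259/40 = -85327/10400 ≠ 1/6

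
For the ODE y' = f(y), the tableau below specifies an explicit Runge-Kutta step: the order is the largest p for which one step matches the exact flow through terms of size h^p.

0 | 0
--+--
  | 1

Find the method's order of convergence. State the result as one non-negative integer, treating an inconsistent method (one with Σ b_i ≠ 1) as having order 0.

b = (1)
c = (0)
Σ b_i: 1·1 = 1 ✓; 1 stage ⇒ order 1.

1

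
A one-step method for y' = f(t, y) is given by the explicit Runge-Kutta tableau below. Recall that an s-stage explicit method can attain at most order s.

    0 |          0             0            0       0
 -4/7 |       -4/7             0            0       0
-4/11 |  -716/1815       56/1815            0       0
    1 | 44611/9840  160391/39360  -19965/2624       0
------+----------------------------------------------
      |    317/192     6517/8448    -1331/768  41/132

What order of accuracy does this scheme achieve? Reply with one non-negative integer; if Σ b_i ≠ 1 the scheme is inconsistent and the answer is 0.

4

b = (317/192, 6517/8448, -1331/768, 41/132)
c = (0, -4/7, -4/11, 1)
Ac = (0, 0, -32/1815, 539/1230)
Σ b_i: 317/192·1 + 6517/8448·1 + (-1331/768)·1 + 41/132·1 = 1 ✓
b·c: 6517/8448·(-4/7) + (-1331/768)·(-4/11) + 41/132·1 = 1/2 ✓
b·c²: 6517/8448·16/49 + (-1331/768)·16/121 + 41/132·1 = 1/3 ✓
b·Ac: (-1331/768)·(-32/1815) + 41/132·539/1230 = 1/6 ✓
b·c³: 6517/8448·(-64/343) + (-1331/768)·(-64/1331) + 41/132·1 = 1/4 ✓
b·(c∘Ac): (-1331/768)·128/19965 + 41/132·539/1230 = 1/8 ✓
b·Ac²: (-1331/768)·128/12705 + 41/132·1397/4305 = 1/12 ✓
b·A²c: 41/132·11/82 = 1/24 ✓; 4 stages ⇒ order 4.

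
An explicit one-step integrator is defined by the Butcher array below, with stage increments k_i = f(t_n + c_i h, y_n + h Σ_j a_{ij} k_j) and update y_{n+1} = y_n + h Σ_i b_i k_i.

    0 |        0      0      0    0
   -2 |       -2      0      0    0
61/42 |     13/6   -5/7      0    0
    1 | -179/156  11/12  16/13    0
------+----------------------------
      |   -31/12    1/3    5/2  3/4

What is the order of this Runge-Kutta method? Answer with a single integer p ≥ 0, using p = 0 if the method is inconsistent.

b = (-31/12, 1/3, 5/2, 3/4)
c = (0, -2, 61/42, 1)
Ac = (0, 0, 10/7, -25/546)
Σ b_i: (-31/12)·1 + 1/3·1 + 5/2·1 + 3/4·1 = 1 ✓
b·c: 1/3·(-2) + 5/2·61/42 + 3/4·1 = 26/7 ≠ 1/2 ⇒ order 1.

1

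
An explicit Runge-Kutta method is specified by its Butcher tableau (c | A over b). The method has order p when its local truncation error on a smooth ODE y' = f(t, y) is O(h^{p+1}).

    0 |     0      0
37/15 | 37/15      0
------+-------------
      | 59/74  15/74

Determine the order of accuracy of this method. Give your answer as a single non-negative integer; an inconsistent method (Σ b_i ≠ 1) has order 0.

2

b = (59/74, 15/74)
c = (0, 37/15)
Σ b_i: 59/74·1 + 15/74·1 = 1 ✓
b·c: 15/74·37/15 = 1/2 ✓; 2 stages ⇒ order 2.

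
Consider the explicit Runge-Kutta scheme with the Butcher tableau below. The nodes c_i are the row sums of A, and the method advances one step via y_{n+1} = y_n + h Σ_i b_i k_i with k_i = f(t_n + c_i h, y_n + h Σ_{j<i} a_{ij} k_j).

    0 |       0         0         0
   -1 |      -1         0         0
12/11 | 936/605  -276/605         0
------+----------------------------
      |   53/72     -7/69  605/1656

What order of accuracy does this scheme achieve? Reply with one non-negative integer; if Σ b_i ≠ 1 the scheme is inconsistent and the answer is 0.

b = (53/72, -7/69, 605/1656)
c = (0, -1, 12/11)
Ac = (0, 0, 276/605)
Σ b_i: 53/72·1 + (-7/69)·1 + 605/1656·1 = 1 ✓
b·c: (-7/69)·(-1) + 605/1656·12/11 = 1/2 ✓
b·c²: (-7/69)·1 + 605/1656·144/121 = 1/3 ✓
b·Ac: 605/1656·276/605 = 1/6 ✓; 3 stages ⇒ order 3.

3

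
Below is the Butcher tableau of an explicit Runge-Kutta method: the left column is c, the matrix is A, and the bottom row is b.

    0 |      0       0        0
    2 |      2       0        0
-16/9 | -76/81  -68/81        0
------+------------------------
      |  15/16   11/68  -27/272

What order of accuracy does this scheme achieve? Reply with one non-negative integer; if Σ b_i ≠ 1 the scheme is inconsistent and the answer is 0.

b = (15/16, 11/68, -27/272)
c = (0, 2, -16/9)
Ac = (0, 0, -136/81)
Σ b_i: 15/16·1 + 11/68·1 + (-27/272)·1 = 1 ✓
b·c: 11/68·2 + (-27/272)·(-16/9) = 1/2 ✓
b·c²: 11/68·4 + (-27/272)·256/81 = 1/3 ✓
b·Ac: (-27/272)·(-136/81) = 1/6 ✓; 3 stages ⇒ order 3.

3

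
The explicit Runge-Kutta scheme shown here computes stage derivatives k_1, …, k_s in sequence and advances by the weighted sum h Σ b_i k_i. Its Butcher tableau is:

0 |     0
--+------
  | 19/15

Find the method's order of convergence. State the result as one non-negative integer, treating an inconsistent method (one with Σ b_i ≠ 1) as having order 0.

b = (19/15)
c = (0)
Σ b_i: 19/15·1 = 19/15 ≠ 1 ⇒ order 0.

0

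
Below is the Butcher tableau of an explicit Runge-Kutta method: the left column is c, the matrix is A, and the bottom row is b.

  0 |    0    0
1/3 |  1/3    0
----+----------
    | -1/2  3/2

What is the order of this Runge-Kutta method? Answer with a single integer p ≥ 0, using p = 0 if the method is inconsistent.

2

b = (-1/2, 3/2)
c = (0, 1/3)
Σ b_i: (-1/2)·1 + 3/2·1 = 1 ✓
b·c: 3/2·1/3 = 1/2 ✓; 2 stages ⇒ order 2.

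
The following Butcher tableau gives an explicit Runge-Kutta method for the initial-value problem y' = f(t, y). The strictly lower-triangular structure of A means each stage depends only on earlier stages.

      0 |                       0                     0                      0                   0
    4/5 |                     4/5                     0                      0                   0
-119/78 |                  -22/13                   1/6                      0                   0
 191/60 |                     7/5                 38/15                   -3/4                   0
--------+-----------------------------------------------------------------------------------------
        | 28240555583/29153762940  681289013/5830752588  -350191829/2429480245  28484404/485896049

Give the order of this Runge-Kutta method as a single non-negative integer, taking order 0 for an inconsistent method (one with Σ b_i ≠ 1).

3

b = (28240555583/29153762940, 681289013/5830752588, -350191829/2429480245, 28484404/485896049)
c = (0, 4/5, -119/78, 191/60)
Ac = (0, 0, 2/15, 24733/7800)
Σ b_i: 28240555583/29153762940·1 + 681289013/5830752588·1 + (-350191829/2429480245)·1 + 28484404/485896049·1 = 1 ✓
b·c: 681289013/5830752588·4/5 + (-350191829/2429480245)·(-119/78) + 28484404/485896049·191/60 = 1/2 ✓
b·c²: 681289013/5830752588·16/25 + (-350191829/2429480245)·14161/6084 + 28484404/485896049·36481/3600 = 1/3 ✓
b·Ac: (-350191829/2429480245)·2/15 + 28484404/485896049·24733/7800 = 1/6 ✓
b·c³: 681289013/5830752588·64/125 + (-350191829/2429480245)·(-1685159/474552) + 28484404/485896049·6967871/216000 = 840046192185949/341099026398000 ≠ 1/4 ⇒ order 3.
b·(c∘Ac): (-350191829/2429480245)·(-119/585) + 28484404/485896049·4724003/468000 = 905308092137/1457688147000 ≠ 1/8
b·Ac²: (-350191829/2429480245)·8/75 + 28484404/485896049·(-42031/338000) = -1718005169/75799783644 ≠ 1/12
b·A²c: 28484404/485896049·(-1/10) = -14242202/2429480245 ≠ 1/24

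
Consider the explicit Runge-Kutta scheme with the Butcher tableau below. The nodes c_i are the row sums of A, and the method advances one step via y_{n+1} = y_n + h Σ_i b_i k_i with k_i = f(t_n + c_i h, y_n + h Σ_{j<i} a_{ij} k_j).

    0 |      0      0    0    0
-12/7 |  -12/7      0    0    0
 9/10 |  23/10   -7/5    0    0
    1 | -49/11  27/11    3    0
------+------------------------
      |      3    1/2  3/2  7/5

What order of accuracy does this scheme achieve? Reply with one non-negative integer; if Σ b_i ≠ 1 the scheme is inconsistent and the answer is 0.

0

b = (3, 1/2, 3/2, 7/5)
c = (0, -12/7, 9/10, 1)
Ac = (0, 0, 12/5, -1161/770)
Σ b_i: 3·1 + 1/2·1 + 3/2·1 + 7/5·1 = 32/5 ≠ 1 ⇒ order 0.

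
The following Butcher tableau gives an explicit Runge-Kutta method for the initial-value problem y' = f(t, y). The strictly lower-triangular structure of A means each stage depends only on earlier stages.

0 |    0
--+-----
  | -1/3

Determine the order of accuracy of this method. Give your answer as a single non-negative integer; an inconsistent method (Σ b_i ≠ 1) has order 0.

b = (-1/3)
c = (0)
Σ b_i: (-1/3)·1 = -1/3 ≠ 1 ⇒ order 0.

0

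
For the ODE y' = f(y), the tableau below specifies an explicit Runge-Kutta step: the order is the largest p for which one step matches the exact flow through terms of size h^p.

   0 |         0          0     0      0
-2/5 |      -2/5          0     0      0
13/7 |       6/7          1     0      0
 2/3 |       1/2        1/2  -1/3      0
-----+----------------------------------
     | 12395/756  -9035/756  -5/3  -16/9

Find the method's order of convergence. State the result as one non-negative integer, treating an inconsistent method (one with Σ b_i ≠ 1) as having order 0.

2

b = (12395/756, -9035/756, -5/3, -16/9)
c = (0, -2/5, 13/7, 2/3)
Ac = (0, 0, -2/5, -86/105)
Σ b_i: 12395/756·1 + (-9035/756)·1 + (-5/3)·1 + (-16/9)·1 = 1 ✓
b·c: (-9035/756)·(-2/5) + (-5/3)·13/7 + (-16/9)·2/3 = 1/2 ✓
b·c²: (-9035/756)·4/25 + (-5/3)·169/49 + (-16/9)·4/9 = -167702/19845 ≠ 1/3 ⇒ order 2.
b·Ac: (-5/3)·(-2/5) + (-16/9)·(-86/105) = 2006/945 ≠ 1/6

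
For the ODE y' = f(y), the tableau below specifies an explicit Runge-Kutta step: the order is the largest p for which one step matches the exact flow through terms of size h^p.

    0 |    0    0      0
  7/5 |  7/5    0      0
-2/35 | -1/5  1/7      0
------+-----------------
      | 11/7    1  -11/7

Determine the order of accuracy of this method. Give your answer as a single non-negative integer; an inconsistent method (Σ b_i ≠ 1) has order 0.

b = (11/7, 1, -11/7)
c = (0, 7/5, -2/35)
Ac = (0, 0, 1/5)
Σ b_i: 11/7·1 + 1·1 + (-11/7)·1 = 1 ✓
b·c: 1·7/5 + (-11/7)·(-2/35) = 73/49 ≠ 1/2 ⇒ order 1.

1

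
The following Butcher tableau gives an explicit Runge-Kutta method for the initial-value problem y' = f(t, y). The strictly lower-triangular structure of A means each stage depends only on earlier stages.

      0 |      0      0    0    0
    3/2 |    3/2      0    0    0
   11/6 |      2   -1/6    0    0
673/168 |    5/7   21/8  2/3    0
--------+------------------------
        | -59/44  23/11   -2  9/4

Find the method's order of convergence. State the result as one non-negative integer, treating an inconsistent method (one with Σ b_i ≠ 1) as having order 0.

1

b = (-59/44, 23/11, -2, 9/4)
c = (0, 3/2, 11/6, 673/168)
Ac = (0, 0, -1/4, 743/144)
Σ b_i: (-59/44)·1 + 23/11·1 + (-2)·1 + 9/4·1 = 1 ✓
b·c: 23/11·3/2 + (-2)·11/6 + 9/4·673/168 = 62707/7392 ≠ 1/2 ⇒ order 1.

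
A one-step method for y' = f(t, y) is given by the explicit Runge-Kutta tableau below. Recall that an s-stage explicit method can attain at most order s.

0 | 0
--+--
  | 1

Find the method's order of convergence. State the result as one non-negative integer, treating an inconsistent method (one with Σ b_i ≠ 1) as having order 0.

b = (1)
c = (0)
Σ b_i: 1·1 = 1 ✓; 1 stage ⇒ order 1.

1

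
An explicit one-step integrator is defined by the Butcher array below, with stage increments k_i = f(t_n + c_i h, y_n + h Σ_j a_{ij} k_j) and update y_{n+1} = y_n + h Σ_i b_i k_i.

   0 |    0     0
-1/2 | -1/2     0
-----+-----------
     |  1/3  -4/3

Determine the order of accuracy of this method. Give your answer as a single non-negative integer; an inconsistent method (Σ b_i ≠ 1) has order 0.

b = (1/3, -4/3)
c = (0, -1/2)
Σ b_i: 1/3·1 + (-4/3)·1 = -1 ≠ 1 ⇒ order 0.

0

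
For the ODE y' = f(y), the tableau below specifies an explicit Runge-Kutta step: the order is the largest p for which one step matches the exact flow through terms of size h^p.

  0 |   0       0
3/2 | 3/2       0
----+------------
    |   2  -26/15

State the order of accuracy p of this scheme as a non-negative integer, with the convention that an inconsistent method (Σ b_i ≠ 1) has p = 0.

0

b = (2, -26/15)
c = (0, 3/2)
Σ b_i: 2·1 + (-26/15)·1 = 4/15 ≠ 1 ⇒ order 0.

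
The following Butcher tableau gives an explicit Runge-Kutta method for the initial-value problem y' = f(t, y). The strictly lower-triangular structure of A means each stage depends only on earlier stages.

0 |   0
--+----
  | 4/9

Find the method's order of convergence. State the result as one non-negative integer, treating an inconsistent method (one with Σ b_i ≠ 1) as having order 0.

0

b = (4/9)
c = (0)
Σ b_i: 4/9·1 = 4/9 ≠ 1 ⇒ order 0.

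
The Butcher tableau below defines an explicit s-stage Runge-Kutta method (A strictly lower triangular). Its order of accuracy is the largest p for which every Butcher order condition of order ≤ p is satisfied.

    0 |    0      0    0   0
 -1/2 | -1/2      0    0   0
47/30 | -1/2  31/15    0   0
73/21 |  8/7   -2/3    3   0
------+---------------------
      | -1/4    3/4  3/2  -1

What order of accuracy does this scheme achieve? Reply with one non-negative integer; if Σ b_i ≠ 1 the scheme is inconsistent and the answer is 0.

b = (-1/4, 3/4, 3/2, -1)
c = (0, -1/2, 47/30, 73/21)
Ac = (0, 0, -31/30, 151/30)
Σ b_i: (-1/4)·1 + 3/4·1 + 3/2·1 + (-1)·1 = 1 ✓
b·c: 3/4·(-1/2) + 3/2·47/30 + (-1)·73/21 = -1261/840 ≠ 1/2 ⇒ order 1.

1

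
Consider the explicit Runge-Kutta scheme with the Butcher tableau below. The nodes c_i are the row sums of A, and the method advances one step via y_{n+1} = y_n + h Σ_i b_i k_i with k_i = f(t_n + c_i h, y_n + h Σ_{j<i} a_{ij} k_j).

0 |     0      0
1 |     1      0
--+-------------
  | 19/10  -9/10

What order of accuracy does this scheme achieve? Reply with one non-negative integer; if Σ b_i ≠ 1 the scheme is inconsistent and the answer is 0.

b = (19/10, -9/10)
c = (0, 1)
Σ b_i: 19/10·1 + (-9/10)·1 = 1 ✓
b·c: (-9/10)·1 = -9/10 ≠ 1/2 ⇒ order 1.

1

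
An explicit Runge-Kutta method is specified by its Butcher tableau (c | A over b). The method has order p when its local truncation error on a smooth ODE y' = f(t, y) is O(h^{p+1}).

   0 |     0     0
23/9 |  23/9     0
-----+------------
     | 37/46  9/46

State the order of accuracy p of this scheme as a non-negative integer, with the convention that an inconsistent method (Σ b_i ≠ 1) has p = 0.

b = (37/46, 9/46)
c = (0, 23/9)
Σ b_i: 37/46·1 + 9/46·1 = 1 ✓
b·c: 9/46·23/9 = 1/2 ✓; 2 stages ⇒ order 2.

2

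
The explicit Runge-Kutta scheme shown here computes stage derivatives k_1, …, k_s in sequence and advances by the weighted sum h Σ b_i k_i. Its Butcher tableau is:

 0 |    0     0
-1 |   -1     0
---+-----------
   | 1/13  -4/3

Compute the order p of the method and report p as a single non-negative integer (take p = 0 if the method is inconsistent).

b = (1/13, -4/3)
c = (0, -1)
Σ b_i: 1/13·1 + (-4/3)·1 = -49/39 ≠ 1 ⇒ order 0.

0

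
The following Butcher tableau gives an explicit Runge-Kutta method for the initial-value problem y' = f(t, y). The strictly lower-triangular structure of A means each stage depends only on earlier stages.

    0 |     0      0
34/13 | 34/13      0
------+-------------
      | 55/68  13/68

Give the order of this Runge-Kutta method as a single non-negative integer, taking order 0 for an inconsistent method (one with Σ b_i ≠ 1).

2

b = (55/68, 13/68)
c = (0, 34/13)
Σ b_i: 55/68·1 + 13/68·1 = 1 ✓
b·c: 13/68·34/13 = 1/2 ✓; 2 stages ⇒ order 2.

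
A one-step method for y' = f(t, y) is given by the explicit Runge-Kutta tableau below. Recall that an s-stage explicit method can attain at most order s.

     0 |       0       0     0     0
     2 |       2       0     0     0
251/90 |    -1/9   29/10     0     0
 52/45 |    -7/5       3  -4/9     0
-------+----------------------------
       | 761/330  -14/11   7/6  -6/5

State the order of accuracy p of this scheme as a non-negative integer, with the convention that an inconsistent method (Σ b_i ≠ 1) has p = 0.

1

b = (761/330, -14/11, 7/6, -6/5)
c = (0, 2, 251/90, 52/45)
Ac = (0, 0, 29/5, 1928/405)
Σ b_i: 761/330·1 + (-14/11)·1 + 7/6·1 + (-6/5)·1 = 1 ✓
b·c: (-14/11)·2 + 7/6·251/90 + (-6/5)·52/45 = -20149/29700 ≠ 1/2 ⇒ order 1.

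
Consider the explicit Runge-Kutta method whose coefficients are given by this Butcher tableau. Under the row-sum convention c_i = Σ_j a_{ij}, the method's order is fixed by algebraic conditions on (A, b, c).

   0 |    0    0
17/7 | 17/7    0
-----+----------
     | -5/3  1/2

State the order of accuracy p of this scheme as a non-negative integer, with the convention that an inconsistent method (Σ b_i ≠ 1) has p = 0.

b = (-5/3, 1/2)
c = (0, 17/7)
Σ b_i: (-5/3)·1 + 1/2·1 = -7/6 ≠ 1 ⇒ order 0.

0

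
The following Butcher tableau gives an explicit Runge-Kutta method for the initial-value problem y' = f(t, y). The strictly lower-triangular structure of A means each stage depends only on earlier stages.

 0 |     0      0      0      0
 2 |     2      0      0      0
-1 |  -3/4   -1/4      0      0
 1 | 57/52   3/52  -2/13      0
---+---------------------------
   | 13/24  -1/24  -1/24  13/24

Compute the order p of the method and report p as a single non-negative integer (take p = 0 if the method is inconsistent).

4

b = (13/24, -1/24, -1/24, 13/24)
c = (0, 2, -1, 1)
Ac = (0, 0, -1/2, 7/26)
Σ b_i: 13/24·1 + (-1/24)·1 + (-1/24)·1 + 13/24·1 = 1 ✓
b·c: (-1/24)·2 + (-1/24)·(-1) + 13/24·1 = 1/2 ✓
b·c²: (-1/24)·4 + (-1/24)·1 + 13/24·1 = 1/3 ✓
b·Ac: (-1/24)·(-1/2) + 13/24·7/26 = 1/6 ✓
b·c³: (-1/24)·8 + (-1/24)·(-1) + 13/24·1 = 1/4 ✓
b·(c∘Ac): (-1/24)·1/2 + 13/24·7/26 = 1/8 ✓
b·Ac²: (-1/24)·(-1) + 13/24·1/13 = 1/12 ✓
b·A²c: 13/24·1/13 = 1/24 ✓; 4 stages ⇒ order 4.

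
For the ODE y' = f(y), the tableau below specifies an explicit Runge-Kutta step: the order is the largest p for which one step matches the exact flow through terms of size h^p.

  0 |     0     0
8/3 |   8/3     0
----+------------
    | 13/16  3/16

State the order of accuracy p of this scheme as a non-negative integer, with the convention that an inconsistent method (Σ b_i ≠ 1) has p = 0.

b = (13/16, 3/16)
c = (0, 8/3)
Σ b_i: 13/16·1 + 3/16·1 = 1 ✓
b·c: 3/16·8/3 = 1/2 ✓; 2 stages ⇒ order 2.

2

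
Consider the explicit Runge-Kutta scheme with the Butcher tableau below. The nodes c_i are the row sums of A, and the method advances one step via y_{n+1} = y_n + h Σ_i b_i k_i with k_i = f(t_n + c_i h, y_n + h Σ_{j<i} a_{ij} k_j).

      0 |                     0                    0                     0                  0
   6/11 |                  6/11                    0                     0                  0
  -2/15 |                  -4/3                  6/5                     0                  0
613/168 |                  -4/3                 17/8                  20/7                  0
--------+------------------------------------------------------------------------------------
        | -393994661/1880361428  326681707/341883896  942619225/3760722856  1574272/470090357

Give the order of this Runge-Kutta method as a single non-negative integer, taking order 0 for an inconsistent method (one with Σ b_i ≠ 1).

3

b = (-393994661/1880361428, 326681707/341883896, 942619225/3760722856, 1574272/470090357)
c = (0, 6/11, -2/15, 613/168)
Ac = (0, 0, 36/55, 719/924)
Σ b_i: (-393994661/1880361428)·1 + 326681707/341883896·1 + 942619225/3760722856·1 + 1574272/470090357·1 = 1 ✓
b·c: 326681707/341883896·6/11 + 942619225/3760722856·(-2/15) + 1574272/470090357·613/168 = 1/2 ✓
b·c²: 326681707/341883896·36/121 + 942619225/3760722856·4/225 + 1574272/470090357·375769/28224 = 1/3 ✓
b·Ac: 942619225/3760722856·36/55 + 1574272/470090357·719/924 = 1/6 ✓
b·c³: 326681707/341883896·216/1331 + 942619225/3760722856·(-8/3375) + 1574272/470090357·230346397/4741632 = 2066443738651/6515452348020 ≠ 1/4 ⇒ order 3.
b·(c∘Ac): 942619225/3760722856·(-24/275) + 1574272/470090357·440747/155232 = -575518775/46538945343 ≠ 1/8
b·Ac²: 942619225/3760722856·216/605 + 1574272/470090357·52067/76230 = 21355572881/232694726715 ≠ 1/12
b·A²c: 1574272/470090357·144/77 = 32385024/5170993927 ≠ 1/24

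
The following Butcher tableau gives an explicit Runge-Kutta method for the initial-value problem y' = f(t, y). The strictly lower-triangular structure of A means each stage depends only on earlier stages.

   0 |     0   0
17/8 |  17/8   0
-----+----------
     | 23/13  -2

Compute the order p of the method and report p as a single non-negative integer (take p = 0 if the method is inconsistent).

0

b = (23/13, -2)
c = (0, 17/8)
Σ b_i: 23/13·1 + (-2)·1 = -3/13 ≠ 1 ⇒ order 0.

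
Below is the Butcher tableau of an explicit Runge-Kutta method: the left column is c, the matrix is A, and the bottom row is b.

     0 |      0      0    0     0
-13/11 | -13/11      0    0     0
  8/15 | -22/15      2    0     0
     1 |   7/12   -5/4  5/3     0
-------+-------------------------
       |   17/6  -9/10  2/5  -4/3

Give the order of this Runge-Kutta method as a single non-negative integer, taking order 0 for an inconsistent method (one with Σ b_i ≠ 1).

b = (17/6, -9/10, 2/5, -4/3)
c = (0, -13/11, 8/15, 1)
Ac = (0, 0, -26/11, 937/396)
Σ b_i: 17/6·1 + (-9/10)·1 + 2/5·1 + (-4/3)·1 = 1 ✓
b·c: (-9/10)·(-13/11) + 2/5·8/15 + (-4/3)·1 = -31/550 ≠ 1/2 ⇒ order 1.

1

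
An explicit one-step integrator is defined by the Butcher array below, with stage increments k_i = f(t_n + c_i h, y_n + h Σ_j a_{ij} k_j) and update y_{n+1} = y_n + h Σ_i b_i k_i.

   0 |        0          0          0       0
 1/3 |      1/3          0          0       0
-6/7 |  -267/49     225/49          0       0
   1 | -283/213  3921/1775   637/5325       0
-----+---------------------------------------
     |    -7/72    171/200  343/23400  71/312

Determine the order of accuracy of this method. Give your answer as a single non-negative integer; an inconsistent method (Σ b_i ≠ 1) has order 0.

4

b = (-7/72, 171/200, 343/23400, 71/312)
c = (0, 1/3, -6/7, 1)
Ac = (0, 0, 75/49, 45/71)
Σ b_i: (-7/72)·1 + 171/200·1 + 343/23400·1 + 71/312·1 = 1 ✓
b·c: 171/200·1/3 + 343/23400·(-6/7) + 71/312·1 = 1/2 ✓
b·c²: 171/200·1/9 + 343/23400·36/49 + 71/312·1 = 1/3 ✓
b·Ac: 343/23400·75/49 + 71/312·45/71 = 1/6 ✓
b·c³: 171/200·1/27 + 343/23400·(-216/343) + 71/312·1 = 1/4 ✓
b·(c∘Ac): 343/23400·(-450/343) + 71/312·45/71 = 1/8 ✓
b·Ac²: 343/23400·25/49 + 71/312·1/3 = 1/12 ✓
b·A²c: 71/312·13/71 = 1/24 ✓; 4 stages ⇒ order 4.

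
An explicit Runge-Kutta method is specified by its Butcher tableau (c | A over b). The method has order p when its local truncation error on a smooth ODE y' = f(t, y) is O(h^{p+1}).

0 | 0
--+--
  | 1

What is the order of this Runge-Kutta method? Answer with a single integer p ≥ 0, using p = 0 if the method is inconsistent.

1

b = (1)
c = (0)
Σ b_i: 1·1 = 1 ✓; 1 stage ⇒ order 1.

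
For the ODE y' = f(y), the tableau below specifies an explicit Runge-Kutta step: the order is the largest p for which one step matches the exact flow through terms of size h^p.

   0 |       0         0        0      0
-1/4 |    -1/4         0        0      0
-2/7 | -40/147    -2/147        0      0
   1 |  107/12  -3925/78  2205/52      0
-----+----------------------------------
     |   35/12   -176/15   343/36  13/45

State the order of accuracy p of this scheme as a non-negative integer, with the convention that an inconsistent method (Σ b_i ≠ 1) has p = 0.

b = (35/12, -176/15, 343/36, 13/45)
c = (0, -1/4, -2/7, 1)
Ac = (0, 0, 1/294, 145/312)
Σ b_i: 35/12·1 + (-176/15)·1 + 343/36·1 + 13/45·1 = 1 ✓
b·c: (-176/15)·(-1/4) + 343/36·(-2/7) + 13/45·1 = 1/2 ✓
b·c²: (-176/15)·1/16 + 343/36·4/49 + 13/45·1 = 1/3 ✓
b·Ac: 343/36·1/294 + 13/45·145/312 = 1/6 ✓
b·c³: (-176/15)·(-1/64) + 343/36·(-8/343) + 13/45·1 = 1/4 ✓
b·(c∘Ac): 343/36·(-1/1029) + 13/45·145/312 = 1/8 ✓
b·Ac²: 343/36·(-1/1176) + 13/45·395/1248 = 1/12 ✓
b·A²c: 13/45·15/104 = 1/24 ✓; 4 stages ⇒ order 4.

4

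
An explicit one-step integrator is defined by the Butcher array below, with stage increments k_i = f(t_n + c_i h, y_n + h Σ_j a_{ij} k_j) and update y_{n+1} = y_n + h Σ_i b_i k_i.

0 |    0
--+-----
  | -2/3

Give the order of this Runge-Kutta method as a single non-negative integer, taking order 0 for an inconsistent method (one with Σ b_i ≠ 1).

b = (-2/3)
c = (0)
Σ b_i: (-2/3)·1 = -2/3 ≠ 1 ⇒ order 0.

0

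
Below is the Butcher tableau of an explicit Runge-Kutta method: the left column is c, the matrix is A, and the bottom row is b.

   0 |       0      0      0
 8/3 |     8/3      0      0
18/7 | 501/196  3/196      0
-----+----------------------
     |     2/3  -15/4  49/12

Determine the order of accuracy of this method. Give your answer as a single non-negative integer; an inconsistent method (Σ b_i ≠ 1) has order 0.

b = (2/3, -15/4, 49/12)
c = (0, 8/3, 18/7)
Ac = (0, 0, 2/49)
Σ b_i: 2/3·1 + (-15/4)·1 + 49/12·1 = 1 ✓
b·c: (-15/4)·8/3 + 49/12·18/7 = 1/2 ✓
b·c²: (-15/4)·64/9 + 49/12·324/49 = 1/3 ✓
b·Ac: 49/12·2/49 = 1/6 ✓; 3 stages ⇒ order 3.

3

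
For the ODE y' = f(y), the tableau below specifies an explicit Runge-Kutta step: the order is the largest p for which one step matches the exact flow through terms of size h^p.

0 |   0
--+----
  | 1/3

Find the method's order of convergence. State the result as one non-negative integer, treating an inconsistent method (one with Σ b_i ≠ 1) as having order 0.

b = (1/3)
c = (0)
Σ b_i: 1/3·1 = 1/3 ≠ 1 ⇒ order 0.

0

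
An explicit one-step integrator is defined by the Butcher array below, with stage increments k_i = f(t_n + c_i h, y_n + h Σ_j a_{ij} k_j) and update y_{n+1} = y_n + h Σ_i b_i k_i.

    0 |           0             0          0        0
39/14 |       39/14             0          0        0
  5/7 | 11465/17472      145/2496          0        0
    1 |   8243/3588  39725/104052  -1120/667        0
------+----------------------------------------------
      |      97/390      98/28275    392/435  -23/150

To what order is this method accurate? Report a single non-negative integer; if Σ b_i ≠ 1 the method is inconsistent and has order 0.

b = (97/390, 98/28275, 392/435, -23/150)
c = (0, 39/14, 5/7, 1)
Ac = (0, 0, 145/896, -25/184)
Σ b_i: 97/390·1 + 98/28275·1 + 392/435·1 + (-23/150)·1 = 1 ✓
b·c: 98/28275·39/14 + 392/435·5/7 + (-23/150)·1 = 1/2 ✓
b·c²: 98/28275·1521/196 + 392/435·25/49 + (-23/150)·1 = 1/3 ✓
b·Ac: 392/435·145/896 + (-23/150)·(-25/184) = 1/6 ✓
b·c³: 98/28275·59319/2744 + 392/435·125/343 + (-23/150)·1 = 1/4 ✓
b·(c∘Ac): 392/435·725/6272 + (-23/150)·(-25/184) = 1/8 ✓
b·Ac²: 392/435·5655/12544 + (-23/150)·775/368 = 1/12 ✓
b·A²c: (-23/150)·(-25/92) = 1/24 ✓; 4 stages ⇒ order 4.

4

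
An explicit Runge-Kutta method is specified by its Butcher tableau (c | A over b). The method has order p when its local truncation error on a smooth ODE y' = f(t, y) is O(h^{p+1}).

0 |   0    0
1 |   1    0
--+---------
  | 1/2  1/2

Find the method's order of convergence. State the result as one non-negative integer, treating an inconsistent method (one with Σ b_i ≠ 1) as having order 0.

b = (1/2, 1/2)
c = (0, 1)
Σ b_i: 1/2·1 + 1/2·1 = 1 ✓
b·c: 1/2·1 = 1/2 ✓; 2 stages ⇒ order 2.

2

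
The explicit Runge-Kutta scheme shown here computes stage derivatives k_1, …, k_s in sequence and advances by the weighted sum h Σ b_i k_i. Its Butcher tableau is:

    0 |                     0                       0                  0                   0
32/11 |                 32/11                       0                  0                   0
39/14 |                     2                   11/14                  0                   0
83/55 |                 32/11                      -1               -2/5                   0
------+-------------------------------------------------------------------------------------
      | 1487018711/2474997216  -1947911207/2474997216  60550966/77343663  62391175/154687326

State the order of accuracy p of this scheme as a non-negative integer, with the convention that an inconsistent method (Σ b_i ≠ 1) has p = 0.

3

b = (1487018711/2474997216, -1947911207/2474997216, 60550966/77343663, 62391175/154687326)
c = (0, 32/11, 39/14, 83/55)
Ac = (0, 0, 16/7, -1549/385)
Σ b_i: 1487018711/2474997216·1 + (-1947911207/2474997216)·1 + 60550966/77343663·1 + 62391175/154687326·1 = 1 ✓
b·c: (-1947911207/2474997216)·32/11 + 60550966/77343663·39/14 + 62391175/154687326·83/55 = 1/2 ✓
b·c²: (-1947911207/2474997216)·1024/121 + 60550966/77343663·1521/196 + 62391175/154687326·6889/3025 = 1/3 ✓
b·Ac: 60550966/77343663·16/7 + 62391175/154687326·(-1549/385) = 1/6 ✓
b·c³: (-1947911207/2474997216)·32768/1331 + 60550966/77343663·59319/2744 + 62391175/154687326·571787/166375 = -42316158693/39703080340 ≠ 1/4 ⇒ order 3.
b·(c∘Ac): 60550966/77343663·312/49 + 62391175/154687326·(-128567/21175) = 4315093139/1701560586 ≠ 1/8
b·Ac²: 60550966/77343663·512/77 + 62391175/154687326·(-685801/59290) = 12870897313/23821848204 ≠ 1/12
b·A²c: 62391175/154687326·(-32/35) = -28521680/77343663 ≠ 1/24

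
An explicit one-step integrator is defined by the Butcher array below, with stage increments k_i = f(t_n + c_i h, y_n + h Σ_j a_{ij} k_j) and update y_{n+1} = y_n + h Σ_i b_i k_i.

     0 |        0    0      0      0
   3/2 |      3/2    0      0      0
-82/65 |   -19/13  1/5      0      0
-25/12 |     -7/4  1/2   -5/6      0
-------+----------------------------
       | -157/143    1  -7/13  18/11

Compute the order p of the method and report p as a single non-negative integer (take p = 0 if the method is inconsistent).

b = (-157/143, 1, -7/13, 18/11)
c = (0, 3/2, -82/65, -25/12)
Ac = (0, 0, 3/10, 281/156)
Σ b_i: (-157/143)·1 + 1·1 + (-7/13)·1 + 18/11·1 = 1 ✓
b·c: 1·3/2 + (-7/13)·(-82/65) + 18/11·(-25/12) = -11431/9295 ≠ 1/2 ⇒ order 1.

1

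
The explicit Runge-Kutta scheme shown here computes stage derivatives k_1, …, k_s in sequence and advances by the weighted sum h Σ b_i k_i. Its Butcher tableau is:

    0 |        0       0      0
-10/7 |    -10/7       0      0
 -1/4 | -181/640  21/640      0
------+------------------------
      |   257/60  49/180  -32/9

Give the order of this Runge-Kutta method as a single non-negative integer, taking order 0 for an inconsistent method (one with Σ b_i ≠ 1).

b = (257/60, 49/180, -32/9)
c = (0, -10/7, -1/4)
Ac = (0, 0, -3/64)
Σ b_i: 257/60·1 + 49/180·1 + (-32/9)·1 = 1 ✓
b·c: 49/180·(-10/7) + (-32/9)·(-1/4) = 1/2 ✓
b·c²: 49/180·100/49 + (-32/9)·1/16 = 1/3 ✓
b·Ac: (-32/9)·(-3/64) = 1/6 ✓; 3 stages ⇒ order 3.

3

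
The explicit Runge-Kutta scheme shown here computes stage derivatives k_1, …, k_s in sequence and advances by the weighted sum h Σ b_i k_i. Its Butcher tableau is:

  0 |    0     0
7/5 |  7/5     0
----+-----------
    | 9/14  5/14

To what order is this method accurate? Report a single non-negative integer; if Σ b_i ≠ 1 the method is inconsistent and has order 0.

2

b = (9/14, 5/14)
c = (0, 7/5)
Σ b_i: 9/14·1 + 5/14·1 = 1 ✓
b·c: 5/14·7/5 = 1/2 ✓; 2 stages ⇒ order 2.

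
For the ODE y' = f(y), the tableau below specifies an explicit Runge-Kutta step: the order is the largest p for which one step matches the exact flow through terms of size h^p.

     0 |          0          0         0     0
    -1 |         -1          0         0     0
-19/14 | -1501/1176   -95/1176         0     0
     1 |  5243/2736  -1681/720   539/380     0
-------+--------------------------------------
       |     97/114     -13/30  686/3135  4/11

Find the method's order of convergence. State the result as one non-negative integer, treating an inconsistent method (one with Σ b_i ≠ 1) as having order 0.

b = (97/114, -13/30, 686/3135, 4/11)
c = (0, -1, -19/14, 1)
Ac = (0, 0, 95/1176, 59/144)
Σ b_i: 97/114·1 + (-13/30)·1 + 686/3135·1 + 4/11·1 = 1 ✓
b·c: (-13/30)·(-1) + 686/3135·(-19/14) + 4/11·1 = 1/2 ✓
b·c²: (-13/30)·1 + 686/3135·361/196 + 4/11·1 = 1/3 ✓
b·Ac: 686/3135·95/1176 + 4/11·59/144 = 1/6 ✓
b·c³: (-13/30)·(-1) + 686/3135·(-6859/2744) + 4/11·1 = 1/4 ✓
b·(c∘Ac): 686/3135·(-1805/16464) + 4/11·59/144 = 1/8 ✓
b·Ac²: 686/3135·(-95/1176) + 4/11·5/18 = 1/12 ✓
b·A²c: 4/11·11/96 = 1/24 ✓; 4 stages ⇒ order 4.

4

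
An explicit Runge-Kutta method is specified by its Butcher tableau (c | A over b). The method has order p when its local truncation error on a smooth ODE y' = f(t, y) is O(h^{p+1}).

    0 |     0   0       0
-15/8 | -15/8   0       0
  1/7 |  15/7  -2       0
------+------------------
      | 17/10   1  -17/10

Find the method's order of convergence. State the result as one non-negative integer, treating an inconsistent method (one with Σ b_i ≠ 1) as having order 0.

1

b = (17/10, 1, -17/10)
c = (0, -15/8, 1/7)
Ac = (0, 0, 15/4)
Σ b_i: 17/10·1 + 1·1 + (-17/10)·1 = 1 ✓
b·c: 1·(-15/8) + (-17/10)·1/7 = -593/280 ≠ 1/2 ⇒ order 1.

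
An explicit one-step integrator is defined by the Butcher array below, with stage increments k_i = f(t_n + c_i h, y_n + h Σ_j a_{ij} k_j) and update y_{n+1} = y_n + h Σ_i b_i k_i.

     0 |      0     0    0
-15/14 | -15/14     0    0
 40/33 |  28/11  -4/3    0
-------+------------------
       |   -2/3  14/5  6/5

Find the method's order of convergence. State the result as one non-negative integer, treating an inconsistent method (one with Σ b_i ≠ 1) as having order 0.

b = (-2/3, 14/5, 6/5)
c = (0, -15/14, 40/33)
Ac = (0, 0, 10/7)
Σ b_i: (-2/3)·1 + 14/5·1 + 6/5·1 = 10/3 ≠ 1 ⇒ order 0.

0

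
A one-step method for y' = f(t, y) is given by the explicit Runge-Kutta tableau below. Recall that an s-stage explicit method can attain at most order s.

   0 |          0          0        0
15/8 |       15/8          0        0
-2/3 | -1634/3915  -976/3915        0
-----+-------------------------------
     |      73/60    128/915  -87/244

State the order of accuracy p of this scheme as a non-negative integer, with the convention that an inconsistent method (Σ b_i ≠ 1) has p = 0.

b = (73/60, 128/915, -87/244)
c = (0, 15/8, -2/3)
Ac = (0, 0, -122/261)
Σ b_i: 73/60·1 + 128/915·1 + (-87/244)·1 = 1 ✓
b·c: 128/915·15/8 + (-87/244)·(-2/3) = 1/2 ✓
b·c²: 128/915·225/64 + (-87/244)·4/9 = 1/3 ✓
b·Ac: (-87/244)·(-122/261) = 1/6 ✓; 3 stages ⇒ order 3.

3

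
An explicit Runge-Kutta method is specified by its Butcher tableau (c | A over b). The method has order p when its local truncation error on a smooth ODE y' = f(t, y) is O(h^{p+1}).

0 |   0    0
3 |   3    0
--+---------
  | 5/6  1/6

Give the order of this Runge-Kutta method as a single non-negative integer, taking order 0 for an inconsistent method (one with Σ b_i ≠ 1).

b = (5/6, 1/6)
c = (0, 3)
Σ b_i: 5/6·1 + 1/6·1 = 1 ✓
b·c: 1/6·3 = 1/2 ✓; 2 stages ⇒ order 2.

2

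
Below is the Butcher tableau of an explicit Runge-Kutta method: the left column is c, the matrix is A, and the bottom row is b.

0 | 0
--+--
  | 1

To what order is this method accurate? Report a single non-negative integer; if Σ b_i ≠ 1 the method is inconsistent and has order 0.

b = (1)
c = (0)
Σ b_i: 1·1 = 1 ✓; 1 stage ⇒ order 1.

1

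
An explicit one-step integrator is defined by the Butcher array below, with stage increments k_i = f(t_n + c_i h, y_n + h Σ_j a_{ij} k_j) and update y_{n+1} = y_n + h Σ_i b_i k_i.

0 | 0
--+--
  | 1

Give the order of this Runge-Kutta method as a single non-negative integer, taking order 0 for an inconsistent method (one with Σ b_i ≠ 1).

b = (1)
c = (0)
Σ b_i: 1·1 = 1 ✓; 1 stage ⇒ order 1.

1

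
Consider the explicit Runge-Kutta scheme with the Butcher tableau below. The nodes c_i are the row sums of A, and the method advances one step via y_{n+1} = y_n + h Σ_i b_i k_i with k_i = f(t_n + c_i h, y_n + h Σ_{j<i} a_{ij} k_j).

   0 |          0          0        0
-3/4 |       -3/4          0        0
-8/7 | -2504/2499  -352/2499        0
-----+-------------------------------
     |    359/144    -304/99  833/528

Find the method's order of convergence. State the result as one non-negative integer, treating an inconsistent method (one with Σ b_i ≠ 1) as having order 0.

b = (359/144, -304/99, 833/528)
c = (0, -3/4, -8/7)
Ac = (0, 0, 88/833)
Σ b_i: 359/144·1 + (-304/99)·1 + 833/528·1 = 1 ✓
b·c: (-304/99)·(-3/4) + 833/528·(-8/7) = 1/2 ✓
b·c²: (-304/99)·9/16 + 833/528·64/49 = 1/3 ✓
b·Ac: 833/528·88/833 = 1/6 ✓; 3 stages ⇒ order 3.

3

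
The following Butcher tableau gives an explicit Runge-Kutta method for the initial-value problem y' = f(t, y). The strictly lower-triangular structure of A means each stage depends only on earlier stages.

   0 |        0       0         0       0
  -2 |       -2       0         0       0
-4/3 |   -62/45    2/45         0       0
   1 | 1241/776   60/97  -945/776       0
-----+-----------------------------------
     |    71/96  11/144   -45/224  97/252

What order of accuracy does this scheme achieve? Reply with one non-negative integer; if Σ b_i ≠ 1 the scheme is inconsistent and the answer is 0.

b = (71/96, 11/144, -45/224, 97/252)
c = (0, -2, -4/3, 1)
Ac = (0, 0, -4/45, 75/194)
Σ b_i: 71/96·1 + 11/144·1 + (-45/224)·1 + 97/252·1 = 1 ✓
b·c: 11/144·(-2) + (-45/224)·(-4/3) + 97/252·1 = 1/2 ✓
b·c²: 11/144·4 + (-45/224)·16/9 + 97/252·1 = 1/3 ✓
b·Ac: (-45/224)·(-4/45) + 97/252·75/194 = 1/6 ✓
b·c³: 11/144·(-8) + (-45/224)·(-64/27) + 97/252·1 = 1/4 ✓
b·(c∘Ac): (-45/224)·16/135 + 97/252·75/194 = 1/8 ✓
b·Ac²: (-45/224)·8/45 + 97/252·30/97 = 1/12 ✓
b·A²c: 97/252·21/194 = 1/24 ✓; 4 stages ⇒ order 4.

4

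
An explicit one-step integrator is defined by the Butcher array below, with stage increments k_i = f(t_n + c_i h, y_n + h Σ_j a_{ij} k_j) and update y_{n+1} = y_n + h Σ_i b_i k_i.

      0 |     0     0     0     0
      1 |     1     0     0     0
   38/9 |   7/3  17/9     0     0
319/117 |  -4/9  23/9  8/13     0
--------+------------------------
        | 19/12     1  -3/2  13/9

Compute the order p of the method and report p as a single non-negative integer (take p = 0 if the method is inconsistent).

0

b = (19/12, 1, -3/2, 13/9)
c = (0, 1, 38/9, 319/117)
Ac = (0, 0, 17/9, 67/13)
Σ b_i: 19/12·1 + 1·1 + (-3/2)·1 + 13/9·1 = 91/36 ≠ 1 ⇒ order 0.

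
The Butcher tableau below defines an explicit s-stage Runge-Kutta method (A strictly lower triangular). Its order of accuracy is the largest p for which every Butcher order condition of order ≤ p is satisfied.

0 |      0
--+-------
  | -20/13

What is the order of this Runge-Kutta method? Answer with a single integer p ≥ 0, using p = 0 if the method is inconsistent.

0

b = (-20/13)
c = (0)
Σ b_i: (-20/13)·1 = -20/13 ≠ 1 ⇒ order 0.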